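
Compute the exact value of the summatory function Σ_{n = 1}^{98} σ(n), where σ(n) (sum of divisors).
Σ_{n ≤ 98} σ(n) = 7926

Compute σ(n) for each 1 ≤ n ≤ 98: σ(1) = 1, σ(2) = 3, σ(3) = 4, σ(4) = 7, σ(5) = 6, σ(6) = 12, σ(7) = 8, σ(8) = 15, σ(9) = 13, σ(10) = 18, σ(11) = 12, σ(12) = 28, σ(13) = 14, σ(14) = 24, σ(15) = 24, σ(16) = 31, σ(17) = 18, σ(18) = 39, σ(19) = 20, σ(20) = 42, σ(21) = 32, σ(22) = 36, σ(23) = 24, σ(24) = 60, σ(25) = 31, σ(26) = 42, σ(27) = 40, σ(28) = 56, σ(29) = 30, σ(30) = 72, σ(31) = 32, σ(32) = 63, σ(33) = 48, σ(34) = 54, σ(35) = 48, σ(36) = 91, σ(37) = 38, σ(38) = 60, σ(39) = 56, σ(40) = 90, σ(41) = 42, σ(42) = 96, σ(43) = 44, σ(44) = 84, σ(45) = 78, σ(46) = 72, σ(47) = 48, σ(48) = 124, σ(49) = 57, σ(50) = 93, σ(51) = 72, σ(52) = 98, σ(53) = 54, σ(54) = 120, σ(55) = 72, σ(56) = 120, σ(57) = 80, σ(58) = 90, σ(59) = 60, σ(60) = 168, σ(61) = 62, σ(62) = 96, σ(63) = 104, σ(64) = 127, σ(65) = 84, σ(66) = 144, σ(67) = 68, σ(68) = 126, σ(69) = 96, σ(70) = 144, σ(71) = 72, σ(72) = 195, σ(73) = 74, σ(74) = 114, σ(75) = 124, σ(76) = 140, σ(77) = 96, σ(78) = 168, σ(79) = 80, σ(80) = 186, σ(81) = 121, σ(82) = 126, σ(83) = 84, σ(84) = 224, σ(85) = 108, σ(86) = 132, σ(87) = 120, σ(88) = 180, σ(89) = 90, σ(90) = 234, σ(91) = 112, σ(92) = 168, σ(93) = 128, σ(94) = 144, σ(95) = 120, σ(96) = 252, σ(97) = 98, σ(98) = 171. Summing all 98 values: 7926. (Average order: Σ_{n ≤ x} σ(n) ~ (π²/12) x². For x = 98, (π²/12)·98² ≈ 7898.97.)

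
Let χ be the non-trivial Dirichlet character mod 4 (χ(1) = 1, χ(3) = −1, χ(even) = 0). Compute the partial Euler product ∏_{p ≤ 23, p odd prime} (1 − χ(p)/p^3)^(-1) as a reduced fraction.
∏ = 177358697820836675/183046656872153088

The odd primes p ≤ 23 are [3, 5, 7, 11, 13, 17, 19, 23]. For each, χ(p) = 1 if p ≡ 1 mod 4, χ(p) = −1 if p ≡ 3 mod 4. Taking (1 − χ(p)/p^3)^(-1) = p^3/(p^3 − χ(p)): (1 − (-1)/3^3)^(-1) · (1 − (1)/5^3)^(-1) · (1 − (-1)/7^3)^(-1) · (1 − (-1)/11^3)^(-1) · (1 − (1)/13^3)^(-1) · (1 − (1)/17^3)^(-1) · (1 − (-1)/19^3)^(-1) · (1 − (-1)/23^3)^(-1) = 177358697820836675/183046656872153088.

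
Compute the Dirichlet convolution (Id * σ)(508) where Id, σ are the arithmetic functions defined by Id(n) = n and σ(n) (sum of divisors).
(Id * σ)(508) = 4335

Divisors of 508: [1, 2, 4, 127, 254, 508]. For each d | 508:
  d = 1: Id(1) · σ(508/1) = 1 · 896 = 896
  d = 2: Id(2) · σ(508/2) = 2 · 384 = 768
  d = 4: Id(4) · σ(508/4) = 4 · 128 = 512
  d = 127: Id(127) · σ(508/127) = 127 · 7 = 889
  d = 254: Id(254) · σ(508/254) = 254 · 3 = 762
  d = 508: Id(508) · σ(508/508) = 508 · 1 = 508
Summing: (Id * σ)(508) = 896 + 768 + 512 + 889 + 762 + 508 = 4335.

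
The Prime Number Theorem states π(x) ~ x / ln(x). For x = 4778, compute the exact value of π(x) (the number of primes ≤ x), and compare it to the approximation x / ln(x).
π(4778) = 641;  x/ln(x) ≈ 563.99;  relative error ≈ 12.01%.

Directly count primes up to 4778: π(4778) = 641. The PNT approximation gives 4778/ln(4778) ≈ 4778/8.47178 ≈ 563.99. Relative error (π(x) − x/ln(x)) / π(x) ≈ 12.01%; the approximation is known to undercount slightly (Li(x) is a better estimate).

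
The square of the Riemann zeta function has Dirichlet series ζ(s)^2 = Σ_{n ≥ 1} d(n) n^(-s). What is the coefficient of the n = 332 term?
d(332) = 6

ζ(s)^2 = (Σ 1/m^s)(Σ 1/k^s). The coefficient of 1/n^s in the product is the number of ordered pairs (m, k) with mk = n, which equals d(n). For n = 332, divisors are [1, 2, 4, 83, 166, 332], so d(332) = 6.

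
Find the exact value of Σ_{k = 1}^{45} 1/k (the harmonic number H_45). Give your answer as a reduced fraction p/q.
H_45 = 5914085889685464427/1345655451257488800

Direct summation: H_45 = 1 + 1/2 + ... + 1/45. The least common denominator is lcm(1, ..., 45) = 9419588158802421600; over this denominator the numerator is 9419588158802421600 + 4709794079401210800 + 3139862719600807200 + 2354897039700605400 + 1883917631760484320 + 1569931359800403600 + 1345655451257488800 + 1177448519850302700 + 1046620906533602400 + 941958815880242160 + 856326196254765600 + 784965679900201800 + 724583704523263200 + 672827725628744400 + 627972543920161440 + 588724259925151350 + 554093421106024800 + 523310453266801200 + 495767797831706400 + 470979407940121080 + 448551817085829600 + 428163098127382800 + 409547311252279200 + 392482839950100900 + 376783526352096864 + 362291852261631600 + 348873635511200800 + 336413862814372200 + 324813384786290400 + 313986271960080720 + 303857682542013600 + 294362129962575675 + 285442065418255200 + 277046710553012400 + 269131090251497760 + 261655226633400600 + 254583463751416800 + 247883898915853200 + 241527901507754400 + 235489703970060540 + 229746052653717600 + 224275908542914800 + 219060189739591200 + 214081549063691400 + 209324181306720480 = 41398601227798250989, so H_45 = 41398601227798250989/9419588158802421600; reducing by gcd(41398601227798250989, 9419588158802421600) = 7 gives 5914085889685464427/1345655451257488800 ≈ 4.39495. (The PNT-adjacent estimate ln(45) + γ ≈ 4.38388 matches within O(1/n).)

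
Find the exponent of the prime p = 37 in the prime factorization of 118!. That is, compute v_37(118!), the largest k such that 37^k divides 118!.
v_37(118!) = 3

Legendre's formula: v_p(n!) = Σ_{k ≥ 1} ⌊n / p^k⌋. For p = 37, n = 118, the terms are:
  ⌊118/37^1⌋ = ⌊118/37⌋ = 3
(the next term ⌊118/37^2⌋ = 0, terminating the sum). Summing: v_37(118!) = 3 = 3.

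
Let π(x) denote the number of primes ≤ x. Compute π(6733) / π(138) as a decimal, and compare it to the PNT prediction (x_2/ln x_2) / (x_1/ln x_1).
π(6733)/π(138) = 868/33 ≈ 26.3030;  PNT prediction ≈ 27.2724.

π(138) = 33 and π(6733) = 868, so π(6733)/π(138) ≈ 26.3030. The PNT-predicted ratio is (6733/ln(6733)) / (138/ln(138)) ≈ 27.2724. The two agree to within a few percent, as expected.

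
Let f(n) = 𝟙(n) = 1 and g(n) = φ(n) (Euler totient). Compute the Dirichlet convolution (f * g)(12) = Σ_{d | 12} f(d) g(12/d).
(𝟙 * φ)(12) = 12

Divisors of 12: [1, 2, 3, 4, 6, 12]. For each d | 12:
  d = 1: 𝟙(1) · φ(12/1) = 1 · 4 = 4
  d = 2: 𝟙(2) · φ(12/2) = 1 · 2 = 2
  d = 3: 𝟙(3) · φ(12/3) = 1 · 2 = 2
  d = 4: 𝟙(4) · φ(12/4) = 1 · 2 = 2
  d = 6: 𝟙(6) · φ(12/6) = 1 · 1 = 1
  d = 12: 𝟙(12) · φ(12/12) = 1 · 1 = 1
Summing: (𝟙 * φ)(12) = 4 + 2 + 2 + 2 + 1 + 1 = 12.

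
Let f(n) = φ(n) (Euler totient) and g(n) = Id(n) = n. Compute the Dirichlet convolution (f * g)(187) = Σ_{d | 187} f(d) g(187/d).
(φ * Id)(187) = 693

Divisors of 187: [1, 11, 17, 187]. For each d | 187:
  d = 1: φ(1) · Id(187/1) = 1 · 187 = 187
  d = 11: φ(11) · Id(187/11) = 10 · 17 = 170
  d = 17: φ(17) · Id(187/17) = 16 · 11 = 176
  d = 187: φ(187) · Id(187/187) = 160 · 1 = 160
Summing: (φ * Id)(187) = 187 + 170 + 176 + 160 = 693.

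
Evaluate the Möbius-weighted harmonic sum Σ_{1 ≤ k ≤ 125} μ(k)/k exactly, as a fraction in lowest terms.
Σ μ(k)/k = 23090940688334333795050585396213953208427071/3161005464041760778814520629154366249327468699

Values of μ(k) for 1 ≤ k ≤ 125: μ(1) = 1, μ(2) = -1, μ(3) = -1, μ(5) = -1, μ(6) = 1, μ(7) = -1, μ(10) = 1, μ(11) = -1, μ(13) = -1, μ(14) = 1, μ(15) = 1, μ(17) = -1, μ(19) = -1, μ(21) = 1, μ(22) = 1, μ(23) = -1, μ(26) = 1, μ(29) = -1, μ(30) = -1, μ(31) = -1, μ(33) = 1, μ(34) = 1, μ(35) = 1, μ(37) = -1, μ(38) = 1, μ(39) = 1, μ(41) = -1, μ(42) = -1, μ(43) = -1, μ(46) = 1, μ(47) = -1, μ(51) = 1, μ(53) = -1, μ(55) = 1, μ(57) = 1, μ(58) = 1, μ(59) = -1, μ(61) = -1, μ(62) = 1, μ(65) = 1, μ(66) = -1, μ(67) = -1, μ(69) = 1, μ(70) = -1, μ(71) = -1, μ(73) = -1, μ(74) = 1, μ(77) = 1, μ(78) = -1, μ(79) = -1, μ(82) = 1, μ(83) = -1, μ(85) = 1, μ(86) = 1, μ(87) = 1, μ(89) = -1, μ(91) = 1, μ(93) = 1, μ(94) = 1, μ(95) = 1, μ(97) = -1, μ(101) = -1, μ(102) = -1, μ(103) = -1, μ(105) = -1, μ(106) = 1, μ(107) = -1, μ(109) = -1, μ(110) = -1, μ(111) = 1, μ(113) = -1, μ(114) = -1, μ(115) = 1, μ(118) = 1, μ(119) = 1, μ(122) = 1, μ(123) = 1, with μ = 0 on non-squarefree integers. Summing μ(k)/k for k where μ(k) ≠ 0 gives 23090940688334333795050585396213953208427071/3161005464041760778814520629154366249327468699 ≈ 0.0073. (PNT ⟺ this sum → 0 as n → ∞.)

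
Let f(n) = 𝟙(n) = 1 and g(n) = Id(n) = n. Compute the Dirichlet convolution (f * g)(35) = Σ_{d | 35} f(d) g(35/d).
(𝟙 * Id)(35) = 48

Divisors of 35: [1, 5, 7, 35]. For each d | 35:
  d = 1: 𝟙(1) · Id(35/1) = 1 · 35 = 35
  d = 5: 𝟙(5) · Id(35/5) = 1 · 7 = 7
  d = 7: 𝟙(7) · Id(35/7) = 1 · 5 = 5
  d = 35: 𝟙(35) · Id(35/35) = 1 · 1 = 1
Summing: (𝟙 * Id)(35) = 35 + 7 + 5 + 1 = 48.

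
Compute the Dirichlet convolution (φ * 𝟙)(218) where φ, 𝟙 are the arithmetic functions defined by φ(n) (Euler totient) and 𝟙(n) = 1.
(φ * 𝟙)(218) = 218

Divisors of 218: [1, 2, 109, 218]. For each d | 218:
  d = 1: φ(1) · 𝟙(218/1) = 1 · 1 = 1
  d = 2: φ(2) · 𝟙(218/2) = 1 · 1 = 1
  d = 109: φ(109) · 𝟙(218/109) = 108 · 1 = 108
  d = 218: φ(218) · 𝟙(218/218) = 108 · 1 = 108
Summing: (φ * 𝟙)(218) = 1 + 1 + 108 + 108 = 218.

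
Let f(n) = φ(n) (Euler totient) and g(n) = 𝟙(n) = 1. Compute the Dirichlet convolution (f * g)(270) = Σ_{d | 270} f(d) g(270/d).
(φ * 𝟙)(270) = 270

Divisors of 270: [1, 2, 3, 5, 6, 9, 10, 15, 18, 27, 30, 45, 54, 90, 135, 270]. For each d | 270:
  d = 1: φ(1) · 𝟙(270/1) = 1 · 1 = 1
  d = 2: φ(2) · 𝟙(270/2) = 1 · 1 = 1
  d = 3: φ(3) · 𝟙(270/3) = 2 · 1 = 2
  d = 5: φ(5) · 𝟙(270/5) = 4 · 1 = 4
  d = 6: φ(6) · 𝟙(270/6) = 2 · 1 = 2
  d = 9: φ(9) · 𝟙(270/9) = 6 · 1 = 6
  d = 10: φ(10) · 𝟙(270/10) = 4 · 1 = 4
  d = 15: φ(15) · 𝟙(270/15) = 8 · 1 = 8
  d = 18: φ(18) · 𝟙(270/18) = 6 · 1 = 6
  d = 27: φ(27) · 𝟙(270/27) = 18 · 1 = 18
  d = 30: φ(30) · 𝟙(270/30) = 8 · 1 = 8
  d = 45: φ(45) · 𝟙(270/45) = 24 · 1 = 24
  d = 54: φ(54) · 𝟙(270/54) = 18 · 1 = 18
  d = 90: φ(90) · 𝟙(270/90) = 24 · 1 = 24
  d = 135: φ(135) · 𝟙(270/135) = 72 · 1 = 72
  d = 270: φ(270) · 𝟙(270/270) = 72 · 1 = 72
Summing: (φ * 𝟙)(270) = 1 + 1 + 2 + 4 + 2 + 6 + 4 + 8 + 6 + 18 + 8 + 24 + 18 + 24 + 72 + 72 = 270.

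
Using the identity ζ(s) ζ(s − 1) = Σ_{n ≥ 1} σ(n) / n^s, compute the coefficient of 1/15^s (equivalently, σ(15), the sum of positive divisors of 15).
σ(15) = 24

In the product (Σ m^0/m^s)(Σ k / k^s) = Σ (Σ_{d | n} d) / n^s, the coefficient of 1/n^s is σ(n) = Σ_{d | n} d. For n = 15, divisors are [1, 3, 5, 15]; summing: σ(15) = 24.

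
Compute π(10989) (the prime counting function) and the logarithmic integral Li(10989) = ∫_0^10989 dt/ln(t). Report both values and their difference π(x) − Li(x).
π(10989) = 1334;  Li(10989) ≈ 1352.96;  π(x) − Li(x) ≈ -18.96.

Direct count of primes ≤ 10989 gives π(10989) = 1334. Numerical evaluation of the logarithmic integral gives Li(10989) ≈ 1352.96. The difference π(x) − Li(x) ≈ -18.96 is typically negative for small/moderate x (Li(x) overestimates), though Littlewood's theorem shows this sign changes infinitely often.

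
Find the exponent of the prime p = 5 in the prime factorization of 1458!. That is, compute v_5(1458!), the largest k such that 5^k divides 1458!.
v_5(1458!) = 362

Legendre's formula: v_p(n!) = Σ_{k ≥ 1} ⌊n / p^k⌋. For p = 5, n = 1458, the terms are:
  ⌊1458/5^1⌋ = ⌊1458/5⌋ = 291
  ⌊1458/5^2⌋ = ⌊1458/25⌋ = 58
  ⌊1458/5^3⌋ = ⌊1458/125⌋ = 11
  ⌊1458/5^4⌋ = ⌊1458/625⌋ = 2
(the next term ⌊1458/5^5⌋ = 0, terminating the sum). Summing: v_5(1458!) = 291 + 58 + 11 + 2 = 362.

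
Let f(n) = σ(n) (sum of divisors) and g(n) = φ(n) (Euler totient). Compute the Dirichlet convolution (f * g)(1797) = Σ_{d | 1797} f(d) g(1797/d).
(σ * φ)(1797) = 7188

Divisors of 1797: [1, 3, 599, 1797]. For each d | 1797:
  d = 1: σ(1) · φ(1797/1) = 1 · 1196 = 1196
  d = 3: σ(3) · φ(1797/3) = 4 · 598 = 2392
  d = 599: σ(599) · φ(1797/599) = 600 · 2 = 1200
  d = 1797: σ(1797) · φ(1797/1797) = 2400 · 1 = 2400
Summing: (σ * φ)(1797) = 1196 + 2392 + 1200 + 2400 = 7188.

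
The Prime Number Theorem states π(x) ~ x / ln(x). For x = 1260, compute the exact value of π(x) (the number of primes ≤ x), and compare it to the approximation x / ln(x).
π(1260) = 205;  x/ln(x) ≈ 176.50;  relative error ≈ 13.90%.

Directly count primes up to 1260: π(1260) = 205. The PNT approximation gives 1260/ln(1260) ≈ 1260/7.13887 ≈ 176.50. Relative error (π(x) − x/ln(x)) / π(x) ≈ 13.90%; the approximation is known to undercount slightly (Li(x) is a better estimate).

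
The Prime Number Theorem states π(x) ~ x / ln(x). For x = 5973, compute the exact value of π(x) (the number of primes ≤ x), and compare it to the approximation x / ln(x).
π(5973) = 781;  x/ln(x) ≈ 686.95;  relative error ≈ 12.04%.

Directly count primes up to 5973: π(5973) = 781. The PNT approximation gives 5973/ln(5973) ≈ 5973/8.69500 ≈ 686.95. Relative error (π(x) − x/ln(x)) / π(x) ≈ 12.04%; the approximation is known to undercount slightly (Li(x) is a better estimate).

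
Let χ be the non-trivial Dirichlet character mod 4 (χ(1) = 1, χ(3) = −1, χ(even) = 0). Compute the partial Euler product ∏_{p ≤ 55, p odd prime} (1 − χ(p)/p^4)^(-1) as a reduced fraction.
∏ = 257364431333305770108011762895409938991497014556861335561/260241495905762991772533773778373936417391479107040051200

The odd primes p ≤ 55 are [3, 5, 7, 11, 13, 17, 19, 23, 29, 31, 37, 41, 43, 47, 53]. For each, χ(p) = 1 if p ≡ 1 mod 4, χ(p) = −1 if p ≡ 3 mod 4. Taking (1 − χ(p)/p^4)^(-1) = p^4/(p^4 − χ(p)): (1 − (-1)/3^4)^(-1) · (1 − (1)/5^4)^(-1) · (1 − (-1)/7^4)^(-1) · (1 − (-1)/11^4)^(-1) · (1 − (1)/13^4)^(-1) · (1 − (1)/17^4)^(-1) · (1 − (-1)/19^4)^(-1) · (1 − (-1)/23^4)^(-1) · (1 − (1)/29^4)^(-1) · (1 − (-1)/31^4)^(-1) · (1 − (1)/37^4)^(-1) · (1 − (1)/41^4)^(-1) · (1 − (-1)/43^4)^(-1) · (1 − (-1)/47^4)^(-1) · (1 − (1)/53^4)^(-1) = 257364431333305770108011762895409938991497014556861335561/260241495905762991772533773778373936417391479107040051200.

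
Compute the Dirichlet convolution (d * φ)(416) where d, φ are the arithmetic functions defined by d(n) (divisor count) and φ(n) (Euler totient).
(d * φ)(416) = 882

Divisors of 416: [1, 2, 4, 8, 13, 16, 26, 32, 52, 104, 208, 416]. For each d | 416:
  d = 1: d(1) · φ(416/1) = 1 · 192 = 192
  d = 2: d(2) · φ(416/2) = 2 · 96 = 192
  d = 4: d(4) · φ(416/4) = 3 · 48 = 144
  d = 8: d(8) · φ(416/8) = 4 · 24 = 96
  d = 13: d(13) · φ(416/13) = 2 · 16 = 32
  d = 16: d(16) · φ(416/16) = 5 · 12 = 60
  d = 26: d(26) · φ(416/26) = 4 · 8 = 32
  d = 32: d(32) · φ(416/32) = 6 · 12 = 72
  d = 52: d(52) · φ(416/52) = 6 · 4 = 24
  d = 104: d(104) · φ(416/104) = 8 · 2 = 16
  d = 208: d(208) · φ(416/208) = 10 · 1 = 10
  d = 416: d(416) · φ(416/416) = 12 · 1 = 12
Summing: (d * φ)(416) = 192 + 192 + 144 + 96 + 32 + 60 + 32 + 72 + 24 + 16 + 10 + 12 = 882.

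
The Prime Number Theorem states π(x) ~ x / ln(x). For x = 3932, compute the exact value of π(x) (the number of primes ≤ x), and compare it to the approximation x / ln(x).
π(3932) = 546;  x/ln(x) ≈ 475.06;  relative error ≈ 12.99%.

Directly count primes up to 3932: π(3932) = 546. The PNT approximation gives 3932/ln(3932) ≈ 3932/8.27690 ≈ 475.06. Relative error (π(x) − x/ln(x)) / π(x) ≈ 12.99%; the approximation is known to undercount slightly (Li(x) is a better estimate).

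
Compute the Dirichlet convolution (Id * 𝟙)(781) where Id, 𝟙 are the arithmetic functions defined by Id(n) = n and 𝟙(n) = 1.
(Id * 𝟙)(781) = 864

Divisors of 781: [1, 11, 71, 781]. For each d | 781:
  d = 1: Id(1) · 𝟙(781/1) = 1 · 1 = 1
  d = 11: Id(11) · 𝟙(781/11) = 11 · 1 = 11
  d = 71: Id(71) · 𝟙(781/71) = 71 · 1 = 71
  d = 781: Id(781) · 𝟙(781/781) = 781 · 1 = 781
Summing: (Id * 𝟙)(781) = 1 + 11 + 71 + 781 = 864.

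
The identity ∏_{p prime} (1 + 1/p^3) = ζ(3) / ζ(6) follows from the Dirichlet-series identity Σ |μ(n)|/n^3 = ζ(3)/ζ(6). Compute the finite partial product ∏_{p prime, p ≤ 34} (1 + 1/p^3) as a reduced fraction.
∏ = 123276368443014873612288/104343309932640260237195

The primes p ≤ 34 are [2, 3, 5, 7, 11, 13, 17, 19, 23, 29, 31]. For each, (1 + 1/p^3) = (p^3 + 1)/p^3. Multiplying these fractions over p ∈ [2, 3, 5, 7, 11, 13, 17, 19, 23, 29, 31] gives 123276368443014873612288/104343309932640260237195. (In the limit P → ∞ this tends to ζ(3)/ζ(6).)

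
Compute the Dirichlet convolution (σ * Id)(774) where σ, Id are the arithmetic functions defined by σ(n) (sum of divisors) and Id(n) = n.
(σ * Id)(774) = 14790

Divisors of 774: [1, 2, 3, 6, 9, 18, 43, 86, 129, 258, 387, 774]. For each d | 774:
  d = 1: σ(1) · Id(774/1) = 1 · 774 = 774
  d = 2: σ(2) · Id(774/2) = 3 · 387 = 1161
  d = 3: σ(3) · Id(774/3) = 4 · 258 = 1032
  d = 6: σ(6) · Id(774/6) = 12 · 129 = 1548
  d = 9: σ(9) · Id(774/9) = 13 · 86 = 1118
  d = 18: σ(18) · Id(774/18) = 39 · 43 = 1677
  d = 43: σ(43) · Id(774/43) = 44 · 18 = 792
  d = 86: σ(86) · Id(774/86) = 132 · 9 = 1188
  d = 129: σ(129) · Id(774/129) = 176 · 6 = 1056
  d = 258: σ(258) · Id(774/258) = 528 · 3 = 1584
  d = 387: σ(387) · Id(774/387) = 572 · 2 = 1144
  d = 774: σ(774) · Id(774/774) = 1716 · 1 = 1716
Summing: (σ * Id)(774) = 774 + 1161 + 1032 + 1548 + 1118 + 1677 + 792 + 1188 + 1056 + 1584 + 1144 + 1716 = 14790.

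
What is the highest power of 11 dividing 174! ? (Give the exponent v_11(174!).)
v_11(174!) = 16

Legendre's formula: v_p(n!) = Σ_{k ≥ 1} ⌊n / p^k⌋. For p = 11, n = 174, the terms are:
  ⌊174/11^1⌋ = ⌊174/11⌋ = 15
  ⌊174/11^2⌋ = ⌊174/121⌋ = 1
(the next term ⌊174/11^3⌋ = 0, terminating the sum). Summing: v_11(174!) = 15 + 1 = 16.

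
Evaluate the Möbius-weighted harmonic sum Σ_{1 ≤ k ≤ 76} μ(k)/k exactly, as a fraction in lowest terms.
Σ μ(k)/k = -7431196043498463691814948/581852579989271773580304621

Values of μ(k) for 1 ≤ k ≤ 76: μ(1) = 1, μ(2) = -1, μ(3) = -1, μ(5) = -1, μ(6) = 1, μ(7) = -1, μ(10) = 1, μ(11) = -1, μ(13) = -1, μ(14) = 1, μ(15) = 1, μ(17) = -1, μ(19) = -1, μ(21) = 1, μ(22) = 1, μ(23) = -1, μ(26) = 1, μ(29) = -1, μ(30) = -1, μ(31) = -1, μ(33) = 1, μ(34) = 1, μ(35) = 1, μ(37) = -1, μ(38) = 1, μ(39) = 1, μ(41) = -1, μ(42) = -1, μ(43) = -1, μ(46) = 1, μ(47) = -1, μ(51) = 1, μ(53) = -1, μ(55) = 1, μ(57) = 1, μ(58) = 1, μ(59) = -1, μ(61) = -1, μ(62) = 1, μ(65) = 1, μ(66) = -1, μ(67) = -1, μ(69) = 1, μ(70) = -1, μ(71) = -1, μ(73) = -1, μ(74) = 1, with μ = 0 on non-squarefree integers. Summing μ(k)/k for k where μ(k) ≠ 0 gives -7431196043498463691814948/581852579989271773580304621 ≈ -0.0128. (PNT ⟺ this sum → 0 as n → ∞.)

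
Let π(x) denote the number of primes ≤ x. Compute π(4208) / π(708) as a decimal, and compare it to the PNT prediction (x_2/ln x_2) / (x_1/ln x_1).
π(4208)/π(708) = 575/126 ≈ 4.5635;  PNT prediction ≈ 4.6741.

π(708) = 126 and π(4208) = 575, so π(4208)/π(708) ≈ 4.5635. The PNT-predicted ratio is (4208/ln(4208)) / (708/ln(708)) ≈ 4.6741. The two agree to within a few percent, as expected.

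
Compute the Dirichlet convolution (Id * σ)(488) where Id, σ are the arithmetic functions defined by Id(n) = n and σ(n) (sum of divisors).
(Id * σ)(488) = 6027

Divisors of 488: [1, 2, 4, 8, 61, 122, 244, 488]. For each d | 488:
  d = 1: Id(1) · σ(488/1) = 1 · 930 = 930
  d = 2: Id(2) · σ(488/2) = 2 · 434 = 868
  d = 4: Id(4) · σ(488/4) = 4 · 186 = 744
  d = 8: Id(8) · σ(488/8) = 8 · 62 = 496
  d = 61: Id(61) · σ(488/61) = 61 · 15 = 915
  d = 122: Id(122) · σ(488/122) = 122 · 7 = 854
  d = 244: Id(244) · σ(488/244) = 244 · 3 = 732
  d = 488: Id(488) · σ(488/488) = 488 · 1 = 488
Summing: (Id * σ)(488) = 930 + 868 + 744 + 496 + 915 + 854 + 732 + 488 = 6027.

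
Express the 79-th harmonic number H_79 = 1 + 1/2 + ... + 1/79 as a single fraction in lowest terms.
H_79 = 4868007055309996043055960217131137/982844219842241906412811281988800

Direct summation: H_79 = 1 + 1/2 + ... + 1/79. The least common denominator is lcm(1, ..., 79) = 32433859254793982911622772305630400; over this denominator the numerator is 32433859254793982911622772305630400 + 16216929627396991455811386152815200 + 10811286418264660970540924101876800 + 8108464813698495727905693076407600 + 6486771850958796582324554461126080 + 5405643209132330485270462050938400 + 4633408464970568987374681757947200 + 4054232406849247863952846538203800 + 3603762139421553656846974700625600 + 3243385925479398291162277230563040 + 2948532659526725719238433845966400 + 2702821604566165242635231025469200 + 2494912250368767916278674792740800 + 2316704232485284493687340878973600 + 2162257283652932194108184820375360 + 2027116203424623931976423269101900 + 1907874073811410759507221900331200 + 1801881069710776828423487350312800 + 1707045223936525416401198542401600 + 1621692962739699145581138615281520 + 1544469488323522995791560585982400 + 1474266329763362859619216922983200 + 1410167793686694909200990100244800 + 1351410802283082621317615512734600 + 1297354370191759316464910892225216 + 1247456125184383958139337396370400 + 1201254046473851218948991566875200 + 1158352116242642246843670439486800 + 1118408939820482169366302493297600 + 1081128641826466097054092410187680 + 1046253524348192997149121687278400 + 1013558101712311965988211634550950 + 982844219842241906412811281988800 + 953937036905705379753610950165600 + 926681692994113797474936351589440 + 900940534855388414211743675156400 + 876590790670107646260074927179200 + 853522611968262708200599271200800 + 831637416789589305426224930913600 + 810846481369849572790569307640760 + 791069737921804461259092007454400 + 772234744161761497895780292991200 + 754275796623115881665645867572800 + 737133164881681429809608461491600 + 720752427884310731369394940125120 + 705083896843347454600495050122400 + 690082111804127295991973878843200 + 675705401141541310658807756367300 + 661915494995795569624954536849600 + 648677185095879658232455446112608 + 635958024603803586502407300110400 + 623728062592191979069668698185200 + 611959608581018545502316458596800 + 600627023236925609474495783437600 + 589706531905345143847686769193280 + 579176058121321123421835219743400 + 569015074645508472133732847467200 + 559204469910241084683151246648800 + 549726428047355642569877496705600 + 540564320913233048527046205093840 + 531702610734327588715127414846400 + 523126762174096498574560843639200 + 514823162774507665263853528660800 + 506779050856155982994105817275475 + 498982450073753583255734958548160 + 491422109921120953206405640994400 + 484087451564089297188399586651200 + 476968518452852689876805475082800 + 470055931228898303066996700081600 + 463340846497056898737468175794720 + 456814919081605393121447497262400 + 450470267427694207105871837578200 + 444299441846492916597572223364800 + 438295395335053823130037463589600 + 432451456730586438821636964075072 + 426761305984131354100299635600400 + 421218951360960817034061977995200 + 415818708394794652713112465456800 + 410555180440430163438262940577600 = 160644232825229869420846687165327521, so H_79 = 160644232825229869420846687165327521/32433859254793982911622772305630400; reducing by gcd(160644232825229869420846687165327521, 32433859254793982911622772305630400) = 33 gives 4868007055309996043055960217131137/982844219842241906412811281988800 ≈ 4.95298. (The PNT-adjacent estimate ln(79) + γ ≈ 4.94666 matches within O(1/n).)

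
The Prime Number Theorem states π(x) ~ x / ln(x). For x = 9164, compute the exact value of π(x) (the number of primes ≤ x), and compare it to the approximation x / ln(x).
π(9164) = 1136;  x/ln(x) ≈ 1004.49;  relative error ≈ 11.58%.

Directly count primes up to 9164: π(9164) = 1136. The PNT approximation gives 9164/ln(9164) ≈ 9164/9.12304 ≈ 1004.49. Relative error (π(x) − x/ln(x)) / π(x) ≈ 11.58%; the approximation is known to undercount slightly (Li(x) is a better estimate).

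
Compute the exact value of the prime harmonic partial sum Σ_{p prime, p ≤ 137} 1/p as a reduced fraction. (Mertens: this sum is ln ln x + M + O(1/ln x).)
Σ 1/p = 134916993045244813891851972880537444693266047783313727/72047817630210000485677936198920432067383702541010310

π(137) = 33, so the primes ≤ 137 are [2, 3, 5, 7, 11, 13, 17, 19, 23, 29, 31, 37, 41, 43, 47, 53, 59, 61, 67, 71, 73, 79, 83, 89, 97, 101, 103, 107, 109, 113, 127, 131, 137]. Summing 1/p over these primes: 134916993045244813891851972880537444693266047783313727/72047817630210000485677936198920432067383702541010310 ≈ 1.8726. Mertens estimate ln ln(137) + 0.2615 ≈ 1.8548.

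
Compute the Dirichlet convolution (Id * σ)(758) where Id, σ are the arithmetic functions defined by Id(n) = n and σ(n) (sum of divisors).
(Id * σ)(758) = 3795

Divisors of 758: [1, 2, 379, 758]. For each d | 758:
  d = 1: Id(1) · σ(758/1) = 1 · 1140 = 1140
  d = 2: Id(2) · σ(758/2) = 2 · 380 = 760
  d = 379: Id(379) · σ(758/379) = 379 · 3 = 1137
  d = 758: Id(758) · σ(758/758) = 758 · 1 = 758
Summing: (Id * σ)(758) = 1140 + 760 + 1137 + 758 = 3795.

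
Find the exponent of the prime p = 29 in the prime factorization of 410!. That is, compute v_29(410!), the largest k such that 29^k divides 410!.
v_29(410!) = 14

Legendre's formula: v_p(n!) = Σ_{k ≥ 1} ⌊n / p^k⌋. For p = 29, n = 410, the terms are:
  ⌊410/29^1⌋ = ⌊410/29⌋ = 14
(the next term ⌊410/29^2⌋ = 0, terminating the sum). Summing: v_29(410!) = 14 = 14.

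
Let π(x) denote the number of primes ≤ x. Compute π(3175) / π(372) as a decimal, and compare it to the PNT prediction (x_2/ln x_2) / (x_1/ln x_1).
π(3175)/π(372) = 449/73 ≈ 6.1507;  PNT prediction ≈ 6.2653.

π(372) = 73 and π(3175) = 449, so π(3175)/π(372) ≈ 6.1507. The PNT-predicted ratio is (3175/ln(3175)) / (372/ln(372)) ≈ 6.2653. The two agree to within a few percent, as expected.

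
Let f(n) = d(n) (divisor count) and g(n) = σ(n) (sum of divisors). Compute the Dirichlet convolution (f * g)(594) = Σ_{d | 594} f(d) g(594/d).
(d * σ)(594) = 5740

Divisors of 594: [1, 2, 3, 6, 9, 11, 18, 22, 27, 33, 54, 66, 99, 198, 297, 594]. For each d | 594:
  d = 1: d(1) · σ(594/1) = 1 · 1440 = 1440
  d = 2: d(2) · σ(594/2) = 2 · 480 = 960
  d = 3: d(3) · σ(594/3) = 2 · 468 = 936
  d = 6: d(6) · σ(594/6) = 4 · 156 = 624
  d = 9: d(9) · σ(594/9) = 3 · 144 = 432
  d = 11: d(11) · σ(594/11) = 2 · 120 = 240
  d = 18: d(18) · σ(594/18) = 6 · 48 = 288
  d = 22: d(22) · σ(594/22) = 4 · 40 = 160
  d = 27: d(27) · σ(594/27) = 4 · 36 = 144
  d = 33: d(33) · σ(594/33) = 4 · 39 = 156
  d = 54: d(54) · σ(594/54) = 8 · 12 = 96
  d = 66: d(66) · σ(594/66) = 8 · 13 = 104
  d = 99: d(99) · σ(594/99) = 6 · 12 = 72
  d = 198: d(198) · σ(594/198) = 12 · 4 = 48
  d = 297: d(297) · σ(594/297) = 8 · 3 = 24
  d = 594: d(594) · σ(594/594) = 16 · 1 = 16
Summing: (d * σ)(594) = 1440 + 960 + 936 + 624 + 432 + 240 + 288 + 160 + 144 + 156 + 96 + 104 + 72 + 48 + 24 + 16 = 5740.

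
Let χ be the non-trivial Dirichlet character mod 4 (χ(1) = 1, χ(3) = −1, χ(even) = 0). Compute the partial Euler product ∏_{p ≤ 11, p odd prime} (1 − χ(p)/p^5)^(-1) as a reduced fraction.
∏ = 5662435865625/5684292116992

The odd primes p ≤ 11 are [3, 5, 7, 11]. For each, χ(p) = 1 if p ≡ 1 mod 4, χ(p) = −1 if p ≡ 3 mod 4. Taking (1 − χ(p)/p^5)^(-1) = p^5/(p^5 − χ(p)): (1 − (-1)/3^5)^(-1) · (1 − (1)/5^5)^(-1) · (1 − (-1)/7^5)^(-1) · (1 − (-1)/11^5)^(-1) = 5662435865625/5684292116992.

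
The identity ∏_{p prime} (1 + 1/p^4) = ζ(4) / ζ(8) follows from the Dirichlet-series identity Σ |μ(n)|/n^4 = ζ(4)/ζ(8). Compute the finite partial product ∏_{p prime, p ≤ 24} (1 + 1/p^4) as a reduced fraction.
∏ = 577447917650941187656457324944/535704058713408612067696280625

The primes p ≤ 24 are [2, 3, 5, 7, 11, 13, 17, 19, 23]. For each, (1 + 1/p^4) = (p^4 + 1)/p^4. Multiplying these fractions over p ∈ [2, 3, 5, 7, 11, 13, 17, 19, 23] gives 577447917650941187656457324944/535704058713408612067696280625. (In the limit P → ∞ this tends to ζ(4)/ζ(8).)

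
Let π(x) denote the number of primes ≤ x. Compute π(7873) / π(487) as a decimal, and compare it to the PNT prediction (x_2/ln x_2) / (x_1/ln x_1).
π(7873)/π(487) = 994/93 ≈ 10.6882;  PNT prediction ≈ 11.1514.

π(487) = 93 and π(7873) = 994, so π(7873)/π(487) ≈ 10.6882. The PNT-predicted ratio is (7873/ln(7873)) / (487/ln(487)) ≈ 11.1514. The two agree to within a few percent, as expected.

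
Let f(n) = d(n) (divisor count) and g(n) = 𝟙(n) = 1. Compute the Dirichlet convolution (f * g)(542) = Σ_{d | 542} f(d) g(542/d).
(d * 𝟙)(542) = 9

Divisors of 542: [1, 2, 271, 542]. For each d | 542:
  d = 1: d(1) · 𝟙(542/1) = 1 · 1 = 1
  d = 2: d(2) · 𝟙(542/2) = 2 · 1 = 2
  d = 271: d(271) · 𝟙(542/271) = 2 · 1 = 2
  d = 542: d(542) · 𝟙(542/542) = 4 · 1 = 4
Summing: (d * 𝟙)(542) = 1 + 2 + 2 + 4 = 9.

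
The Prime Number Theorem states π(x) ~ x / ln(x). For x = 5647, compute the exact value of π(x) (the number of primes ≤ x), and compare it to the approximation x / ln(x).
π(5647) = 742;  x/ln(x) ≈ 653.67;  relative error ≈ 11.90%.

Directly count primes up to 5647: π(5647) = 742. The PNT approximation gives 5647/ln(5647) ≈ 5647/8.63888 ≈ 653.67. Relative error (π(x) − x/ln(x)) / π(x) ≈ 11.90%; the approximation is known to undercount slightly (Li(x) is a better estimate).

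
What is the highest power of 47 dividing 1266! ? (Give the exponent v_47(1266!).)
v_47(1266!) = 26

Legendre's formula: v_p(n!) = Σ_{k ≥ 1} ⌊n / p^k⌋. For p = 47, n = 1266, the terms are:
  ⌊1266/47^1⌋ = ⌊1266/47⌋ = 26
(the next term ⌊1266/47^2⌋ = 0, terminating the sum). Summing: v_47(1266!) = 26 = 26.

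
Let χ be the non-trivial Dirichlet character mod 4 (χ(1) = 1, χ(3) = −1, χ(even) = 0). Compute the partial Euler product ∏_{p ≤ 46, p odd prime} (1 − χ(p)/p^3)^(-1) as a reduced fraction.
∏ = 53382899586415799670070183783895/55093305095879233542015487574016

The odd primes p ≤ 46 are [3, 5, 7, 11, 13, 17, 19, 23, 29, 31, 37, 41, 43]. For each, χ(p) = 1 if p ≡ 1 mod 4, χ(p) = −1 if p ≡ 3 mod 4. Taking (1 − χ(p)/p^3)^(-1) = p^3/(p^3 − χ(p)): (1 − (-1)/3^3)^(-1) · (1 − (1)/5^3)^(-1) · (1 − (-1)/7^3)^(-1) · (1 − (-1)/11^3)^(-1) · (1 − (1)/13^3)^(-1) · (1 − (1)/17^3)^(-1) · (1 − (-1)/19^3)^(-1) · (1 − (-1)/23^3)^(-1) · (1 − (1)/29^3)^(-1) · (1 − (-1)/31^3)^(-1) · (1 − (1)/37^3)^(-1) · (1 − (1)/41^3)^(-1) · (1 − (-1)/43^3)^(-1) = 53382899586415799670070183783895/55093305095879233542015487574016.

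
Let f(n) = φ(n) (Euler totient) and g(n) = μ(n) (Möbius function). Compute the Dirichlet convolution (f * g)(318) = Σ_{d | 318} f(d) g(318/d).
(φ * μ)(318) = 0

Divisors of 318: [1, 2, 3, 6, 53, 106, 159, 318]. For each d | 318:
  d = 1: φ(1) · μ(318/1) = 1 · -1 = -1
  d = 2: φ(2) · μ(318/2) = 1 · 1 = 1
  d = 3: φ(3) · μ(318/3) = 2 · 1 = 2
  d = 6: φ(6) · μ(318/6) = 2 · -1 = -2
  d = 53: φ(53) · μ(318/53) = 52 · 1 = 52
  d = 106: φ(106) · μ(318/106) = 52 · -1 = -52
  d = 159: φ(159) · μ(318/159) = 104 · -1 = -104
  d = 318: φ(318) · μ(318/318) = 104 · 1 = 104
Summing: (φ * μ)(318) = -1 + 1 + 2 + -2 + 52 + -52 + -104 + 104 = 0.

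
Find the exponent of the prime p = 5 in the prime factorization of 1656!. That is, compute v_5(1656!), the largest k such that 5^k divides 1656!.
v_5(1656!) = 412

Legendre's formula: v_p(n!) = Σ_{k ≥ 1} ⌊n / p^k⌋. For p = 5, n = 1656, the terms are:
  ⌊1656/5^1⌋ = ⌊1656/5⌋ = 331
  ⌊1656/5^2⌋ = ⌊1656/25⌋ = 66
  ⌊1656/5^3⌋ = ⌊1656/125⌋ = 13
  ⌊1656/5^4⌋ = ⌊1656/625⌋ = 2
(the next term ⌊1656/5^5⌋ = 0, terminating the sum). Summing: v_5(1656!) = 331 + 66 + 13 + 2 = 412.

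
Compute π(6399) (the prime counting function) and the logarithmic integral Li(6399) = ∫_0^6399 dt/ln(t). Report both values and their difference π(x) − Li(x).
π(6399) = 834;  Li(6399) ≈ 846.11;  π(x) − Li(x) ≈ -12.11.

Direct count of primes ≤ 6399 gives π(6399) = 834. Numerical evaluation of the logarithmic integral gives Li(6399) ≈ 846.11. The difference π(x) − Li(x) ≈ -12.11 is typically negative for small/moderate x (Li(x) overestimates), though Littlewood's theorem shows this sign changes infinitely often.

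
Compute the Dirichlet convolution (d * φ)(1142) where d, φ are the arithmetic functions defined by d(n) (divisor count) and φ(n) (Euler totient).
(d * φ)(1142) = 1716

Divisors of 1142: [1, 2, 571, 1142]. For each d | 1142:
  d = 1: d(1) · φ(1142/1) = 1 · 570 = 570
  d = 2: d(2) · φ(1142/2) = 2 · 570 = 1140
  d = 571: d(571) · φ(1142/571) = 2 · 1 = 2
  d = 1142: d(1142) · φ(1142/1142) = 4 · 1 = 4
Summing: (d * φ)(1142) = 570 + 1140 + 2 + 4 = 1716.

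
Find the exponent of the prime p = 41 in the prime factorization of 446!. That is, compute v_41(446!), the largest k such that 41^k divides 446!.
v_41(446!) = 10

Legendre's formula: v_p(n!) = Σ_{k ≥ 1} ⌊n / p^k⌋. For p = 41, n = 446, the terms are:
  ⌊446/41^1⌋ = ⌊446/41⌋ = 10
(the next term ⌊446/41^2⌋ = 0, terminating the sum). Summing: v_41(446!) = 10 = 10.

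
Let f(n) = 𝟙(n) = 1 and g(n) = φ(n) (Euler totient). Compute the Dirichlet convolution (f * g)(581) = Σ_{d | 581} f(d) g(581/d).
(𝟙 * φ)(581) = 581

Divisors of 581: [1, 7, 83, 581]. For each d | 581:
  d = 1: 𝟙(1) · φ(581/1) = 1 · 492 = 492
  d = 7: 𝟙(7) · φ(581/7) = 1 · 82 = 82
  d = 83: 𝟙(83) · φ(581/83) = 1 · 6 = 6
  d = 581: 𝟙(581) · φ(581/581) = 1 · 1 = 1
Summing: (𝟙 * φ)(581) = 492 + 82 + 6 + 1 = 581.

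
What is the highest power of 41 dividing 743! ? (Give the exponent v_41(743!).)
v_41(743!) = 18

Legendre's formula: v_p(n!) = Σ_{k ≥ 1} ⌊n / p^k⌋. For p = 41, n = 743, the terms are:
  ⌊743/41^1⌋ = ⌊743/41⌋ = 18
(the next term ⌊743/41^2⌋ = 0, terminating the sum). Summing: v_41(743!) = 18 = 18.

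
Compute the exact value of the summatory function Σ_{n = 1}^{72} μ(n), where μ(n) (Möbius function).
Σ_{n ≤ 72} μ(n) = -3

Compute μ(n) for each 1 ≤ n ≤ 72: μ(1) = 1, μ(2) = -1, μ(3) = -1, μ(4) = 0, μ(5) = -1, μ(6) = 1, μ(7) = -1, μ(8) = 0, μ(9) = 0, μ(10) = 1, μ(11) = -1, μ(12) = 0, μ(13) = -1, μ(14) = 1, μ(15) = 1, μ(16) = 0, μ(17) = -1, μ(18) = 0, μ(19) = -1, μ(20) = 0, μ(21) = 1, μ(22) = 1, μ(23) = -1, μ(24) = 0, μ(25) = 0, μ(26) = 1, μ(27) = 0, μ(28) = 0, μ(29) = -1, μ(30) = -1, μ(31) = -1, μ(32) = 0, μ(33) = 1, μ(34) = 1, μ(35) = 1, μ(36) = 0, μ(37) = -1, μ(38) = 1, μ(39) = 1, μ(40) = 0, μ(41) = -1, μ(42) = -1, μ(43) = -1, μ(44) = 0, μ(45) = 0, μ(46) = 1, μ(47) = -1, μ(48) = 0, μ(49) = 0, μ(50) = 0, μ(51) = 1, μ(52) = 0, μ(53) = -1, μ(54) = 0, μ(55) = 1, μ(56) = 0, μ(57) = 1, μ(58) = 1, μ(59) = -1, μ(60) = 0, μ(61) = -1, μ(62) = 1, μ(63) = 0, μ(64) = 0, μ(65) = 1, μ(66) = -1, μ(67) = -1, μ(68) = 0, μ(69) = 1, μ(70) = -1, μ(71) = -1, μ(72) = 0. Summing all 72 values: -3. (Mertens function M(x) = Σ_{n ≤ x} μ(n); on average M(x) should be small (PNT ⟺ M(x) = o(x)).)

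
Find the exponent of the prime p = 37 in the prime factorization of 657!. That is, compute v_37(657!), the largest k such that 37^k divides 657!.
v_37(657!) = 17

Legendre's formula: v_p(n!) = Σ_{k ≥ 1} ⌊n / p^k⌋. For p = 37, n = 657, the terms are:
  ⌊657/37^1⌋ = ⌊657/37⌋ = 17
(the next term ⌊657/37^2⌋ = 0, terminating the sum). Summing: v_37(657!) = 17 = 17.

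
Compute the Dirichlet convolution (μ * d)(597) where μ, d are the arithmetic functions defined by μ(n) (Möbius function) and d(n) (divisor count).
(μ * d)(597) = 1

Divisors of 597: [1, 3, 199, 597]. For each d | 597:
  d = 1: μ(1) · d(597/1) = 1 · 4 = 4
  d = 3: μ(3) · d(597/3) = -1 · 2 = -2
  d = 199: μ(199) · d(597/199) = -1 · 2 = -2
  d = 597: μ(597) · d(597/597) = 1 · 1 = 1
Summing: (μ * d)(597) = 4 + -2 + -2 + 1 = 1.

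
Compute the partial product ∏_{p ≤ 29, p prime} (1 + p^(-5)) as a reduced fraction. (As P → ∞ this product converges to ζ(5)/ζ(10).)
∏ = 2143075389528162713968986788334938112/2068810478153744602820429018632510465

The primes p ≤ 29 are [2, 3, 5, 7, 11, 13, 17, 19, 23, 29]. For each, (1 + 1/p^5) = (p^5 + 1)/p^5. Multiplying these fractions over p ∈ [2, 3, 5, 7, 11, 13, 17, 19, 23, 29] gives 2143075389528162713968986788334938112/2068810478153744602820429018632510465. (In the limit P → ∞ this tends to ζ(5)/ζ(10).)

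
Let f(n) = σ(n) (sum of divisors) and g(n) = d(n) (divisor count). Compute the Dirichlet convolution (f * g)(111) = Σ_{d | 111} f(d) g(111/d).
(σ * d)(111) = 240

Divisors of 111: [1, 3, 37, 111]. For each d | 111:
  d = 1: σ(1) · d(111/1) = 1 · 4 = 4
  d = 3: σ(3) · d(111/3) = 4 · 2 = 8
  d = 37: σ(37) · d(111/37) = 38 · 2 = 76
  d = 111: σ(111) · d(111/111) = 152 · 1 = 152
Summing: (σ * d)(111) = 4 + 8 + 76 + 152 = 240.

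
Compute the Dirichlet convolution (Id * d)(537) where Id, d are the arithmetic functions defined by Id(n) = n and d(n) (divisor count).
(Id * d)(537) = 905

Divisors of 537: [1, 3, 179, 537]. For each d | 537:
  d = 1: Id(1) · d(537/1) = 1 · 4 = 4
  d = 3: Id(3) · d(537/3) = 3 · 2 = 6
  d = 179: Id(179) · d(537/179) = 179 · 2 = 358
  d = 537: Id(537) · d(537/537) = 537 · 1 = 537
Summing: (Id * d)(537) = 4 + 6 + 358 + 537 = 905.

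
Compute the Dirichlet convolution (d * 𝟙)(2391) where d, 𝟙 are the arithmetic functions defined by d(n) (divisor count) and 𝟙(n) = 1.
(d * 𝟙)(2391) = 9

Divisors of 2391: [1, 3, 797, 2391]. For each d | 2391:
  d = 1: d(1) · 𝟙(2391/1) = 1 · 1 = 1
  d = 3: d(3) · 𝟙(2391/3) = 2 · 1 = 2
  d = 797: d(797) · 𝟙(2391/797) = 2 · 1 = 2
  d = 2391: d(2391) · 𝟙(2391/2391) = 4 · 1 = 4
Summing: (d * 𝟙)(2391) = 1 + 2 + 2 + 4 = 9.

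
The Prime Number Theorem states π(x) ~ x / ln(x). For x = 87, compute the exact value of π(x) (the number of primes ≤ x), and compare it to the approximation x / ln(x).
π(87) = 23;  x/ln(x) ≈ 19.48;  relative error ≈ 15.30%.

Directly count primes up to 87: π(87) = 23. The PNT approximation gives 87/ln(87) ≈ 87/4.46591 ≈ 19.48. Relative error (π(x) − x/ln(x)) / π(x) ≈ 15.30%; the approximation is known to undercount slightly (Li(x) is a better estimate).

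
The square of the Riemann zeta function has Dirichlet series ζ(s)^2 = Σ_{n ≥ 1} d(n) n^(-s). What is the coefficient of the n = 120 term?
d(120) = 16

ζ(s)^2 = (Σ 1/m^s)(Σ 1/k^s). The coefficient of 1/n^s in the product is the number of ordered pairs (m, k) with mk = n, which equals d(n). For n = 120, divisors are [1, 2, 3, 4, 5, 6, 8, 10, 12, 15, 20, 24, 30, 40, 60, 120], so d(120) = 16.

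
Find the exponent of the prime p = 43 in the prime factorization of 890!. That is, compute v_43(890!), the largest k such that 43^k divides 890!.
v_43(890!) = 20

Legendre's formula: v_p(n!) = Σ_{k ≥ 1} ⌊n / p^k⌋. For p = 43, n = 890, the terms are:
  ⌊890/43^1⌋ = ⌊890/43⌋ = 20
(the next term ⌊890/43^2⌋ = 0, terminating the sum). Summing: v_43(890!) = 20 = 20.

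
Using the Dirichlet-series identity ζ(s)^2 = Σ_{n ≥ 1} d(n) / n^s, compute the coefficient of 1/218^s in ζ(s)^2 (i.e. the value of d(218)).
d(218) = 4

ζ(s)^2 = (Σ 1/m^s)(Σ 1/k^s). The coefficient of 1/n^s in the product is the number of ordered pairs (m, k) with mk = n, which equals d(n). For n = 218, divisors are [1, 2, 109, 218], so d(218) = 4.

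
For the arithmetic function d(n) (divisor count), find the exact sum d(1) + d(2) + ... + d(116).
Σ_{n ≤ 116} d(n) = 572

Compute d(n) for each 1 ≤ n ≤ 116: d(1) = 1, d(2) = 2, d(3) = 2, d(4) = 3, d(5) = 2, d(6) = 4, d(7) = 2, d(8) = 4, d(9) = 3, d(10) = 4, d(11) = 2, d(12) = 6, d(13) = 2, d(14) = 4, d(15) = 4, d(16) = 5, d(17) = 2, d(18) = 6, d(19) = 2, d(20) = 6, d(21) = 4, d(22) = 4, d(23) = 2, d(24) = 8, d(25) = 3, d(26) = 4, d(27) = 4, d(28) = 6, d(29) = 2, d(30) = 8, d(31) = 2, d(32) = 6, d(33) = 4, d(34) = 4, d(35) = 4, d(36) = 9, d(37) = 2, d(38) = 4, d(39) = 4, d(40) = 8, d(41) = 2, d(42) = 8, d(43) = 2, d(44) = 6, d(45) = 6, d(46) = 4, d(47) = 2, d(48) = 10, d(49) = 3, d(50) = 6, d(51) = 4, d(52) = 6, d(53) = 2, d(54) = 8, d(55) = 4, d(56) = 8, d(57) = 4, d(58) = 4, d(59) = 2, d(60) = 12, d(61) = 2, d(62) = 4, d(63) = 6, d(64) = 7, d(65) = 4, d(66) = 8, d(67) = 2, d(68) = 6, d(69) = 4, d(70) = 8, d(71) = 2, d(72) = 12, d(73) = 2, d(74) = 4, d(75) = 6, d(76) = 6, d(77) = 4, d(78) = 8, d(79) = 2, d(80) = 10, d(81) = 5, d(82) = 4, d(83) = 2, d(84) = 12, d(85) = 4, d(86) = 4, d(87) = 4, d(88) = 8, d(89) = 2, d(90) = 12, d(91) = 4, d(92) = 6, d(93) = 4, d(94) = 4, d(95) = 4, d(96) = 12, d(97) = 2, d(98) = 6, d(99) = 6, d(100) = 9, d(101) = 2, d(102) = 8, d(103) = 2, d(104) = 8, d(105) = 8, d(106) = 4, d(107) = 2, d(108) = 12, d(109) = 2, d(110) = 8, d(111) = 4, d(112) = 10, d(113) = 2, d(114) = 8, d(115) = 4, d(116) = 6. Summing all 116 values: 572. (Dirichlet's divisor formula: Σ_{n ≤ x} d(n) = x ln(x) + (2γ − 1) x + O(√x). For x = 116, the asymptotic estimate is ≈ 569.33.)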